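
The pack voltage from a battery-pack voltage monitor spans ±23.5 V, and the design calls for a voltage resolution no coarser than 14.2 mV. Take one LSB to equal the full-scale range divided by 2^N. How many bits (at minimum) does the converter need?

12 bits

Full-scale range = 23.5 V − (-23.5 V) = 47 V.
Levels needed ≥ 47/14.2 mV = 3310. 2^12 = 4096 suffices, so N_min = 12.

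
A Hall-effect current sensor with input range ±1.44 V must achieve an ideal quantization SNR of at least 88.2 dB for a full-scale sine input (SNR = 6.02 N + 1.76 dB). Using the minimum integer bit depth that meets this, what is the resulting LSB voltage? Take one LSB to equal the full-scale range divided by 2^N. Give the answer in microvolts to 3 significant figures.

Range = 1.44 − (-1.44) = 2.88 V.
6.02 N + 1.76 ≥ 88.2 gives N ≥ 14.359, so the minimum integer is 15.
LSB = 2.88 V ÷ 2^15 = 2.88/32768 V = 87.9 µV.

87.9 µV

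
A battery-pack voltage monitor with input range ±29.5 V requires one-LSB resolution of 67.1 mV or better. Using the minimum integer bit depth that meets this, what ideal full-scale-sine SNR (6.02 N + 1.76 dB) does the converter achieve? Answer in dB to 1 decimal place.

The full-scale span is 29.5 − (-29.5) = 59 V.
Need 2^N ≥ 59 V / 67.1 mV = 879.3 → N_min = 10.
Ideal SNR at N = 10: 6.02·10 + 1.76 = 62.0 dB.

62.0 dB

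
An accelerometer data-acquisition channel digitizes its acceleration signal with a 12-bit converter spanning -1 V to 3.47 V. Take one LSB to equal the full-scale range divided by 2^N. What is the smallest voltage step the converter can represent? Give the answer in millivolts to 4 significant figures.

The full-scale span is 3.47 − (-1) = 4.47 V.
There are 2^12 = 4096 steps.
Step size = 4.47/4096 V = 1.091 mV.

1.091 mV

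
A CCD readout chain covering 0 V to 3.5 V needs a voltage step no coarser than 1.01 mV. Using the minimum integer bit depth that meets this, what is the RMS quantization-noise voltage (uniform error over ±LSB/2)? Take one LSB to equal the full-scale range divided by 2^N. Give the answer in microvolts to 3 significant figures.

247 µV

Full-scale range = 3.5 V.
Need 2^N ≥ 3.5 V / 1.01 mV = 3465 → N_min = 12.
LSB = 3.5 V / 2^12 = 0.85449 mV.
RMS noise = LSB/√12 = 247 µV.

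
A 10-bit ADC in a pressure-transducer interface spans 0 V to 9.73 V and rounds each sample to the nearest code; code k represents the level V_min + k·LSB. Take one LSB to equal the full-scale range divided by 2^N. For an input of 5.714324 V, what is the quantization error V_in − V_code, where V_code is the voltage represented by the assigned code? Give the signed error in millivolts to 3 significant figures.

V_FS = 9.73 V. LSB = 9.73 V / 2^10 ≈ 9.502 mV.
Position in LSBs: (5.714324 − (0)) × 1024/9.73 = 601.3841; rounding gives k = 601.
V_code = V_min + k × range/2^10 = 0 + 601 × 9.73/1024 = 5.710673828 V.
Error = V_in − V_code = 5.714324 − (5.710673828) = +3.65 mV.

+3.65 mV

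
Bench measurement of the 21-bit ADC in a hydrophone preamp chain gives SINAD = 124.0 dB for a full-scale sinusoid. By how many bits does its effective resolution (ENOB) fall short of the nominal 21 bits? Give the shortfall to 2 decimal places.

Effective bits = (124.0 − 1.76)/6.02 = 20.3056.
Shortfall = 21 − 20.3056 = 0.6944 bits.

0.69 bits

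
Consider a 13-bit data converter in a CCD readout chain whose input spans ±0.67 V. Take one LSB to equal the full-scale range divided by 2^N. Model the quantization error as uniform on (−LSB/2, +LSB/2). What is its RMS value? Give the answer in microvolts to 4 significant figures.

Span: 0.67 V − (-0.67 V) = 1.34 V.
One LSB is 1.34 V / 8192 = 163.574 µV.
RMS of a uniform error over width LSB is LSB/√12 = 47.22 µV.

47.22 µV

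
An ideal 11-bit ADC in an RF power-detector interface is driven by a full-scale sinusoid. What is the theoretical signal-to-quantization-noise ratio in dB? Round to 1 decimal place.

68.0 dB

6.02(11) + 1.76 = 66.22 + 1.76 = 67.98 dB.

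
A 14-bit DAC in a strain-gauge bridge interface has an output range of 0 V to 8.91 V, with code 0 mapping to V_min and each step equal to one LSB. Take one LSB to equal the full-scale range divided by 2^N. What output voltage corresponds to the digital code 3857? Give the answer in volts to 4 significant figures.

Range is 8.91 V. LSB = 8.91 V / 2^14.
V_out = 0 + 3857 × (8.91/16384) V
      = 0 + 2.09753 = 2.09753 V.

2.098 V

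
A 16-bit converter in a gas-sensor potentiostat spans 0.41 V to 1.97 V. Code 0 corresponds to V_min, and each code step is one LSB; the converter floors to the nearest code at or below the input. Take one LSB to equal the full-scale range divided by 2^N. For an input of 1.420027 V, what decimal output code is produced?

The full-scale span is 1.97 − (0.41) = 1.56 V. LSB = 1.56 V / 2^16 ≈ 23.80 µV.
code = ⌊(V_in − V_min)/LSB⌋ = ⌊(V_in − V_min) × 2^16 / range⌋
     = ⌊(1.420027 − (0.41)) × 65536 / 1.56⌋ = ⌊1.010027 × 65536/1.56⌋
     = ⌊42431.493⌋ = 42431.

42431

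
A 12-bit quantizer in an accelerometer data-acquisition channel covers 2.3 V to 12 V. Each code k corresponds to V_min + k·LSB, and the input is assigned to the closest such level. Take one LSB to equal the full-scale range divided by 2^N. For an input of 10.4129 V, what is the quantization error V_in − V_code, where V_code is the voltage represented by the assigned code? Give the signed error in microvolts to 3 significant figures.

The full-scale span is 12 − (2.3) = 9.7 V. LSB = 9.7 V / 2^12 ≈ 2.368 mV.
(10.4129 − (2.3)) / LSB = 8.1129 × 4096/9.7 = 3425.8184. Nearest integer: k = 3426.
V_code = 2.3 + (3426/4096) × 9.7 = 10.41333008 V.
e = 10.4129 − (10.41333008) = −430 µV.

−430 µV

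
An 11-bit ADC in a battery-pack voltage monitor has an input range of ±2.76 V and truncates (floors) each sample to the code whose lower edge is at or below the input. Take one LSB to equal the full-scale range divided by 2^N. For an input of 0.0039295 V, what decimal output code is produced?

Range = 2.76 − (-2.76) = 5.52 V. LSB = 5.52 V / 2^11 ≈ 2.695 mV.
(V_in − V_min) × 2^11/range = (0.0039295 − (-2.76)) × 2048/5.52 = 1025.458.
Floor → code = 1025.

1025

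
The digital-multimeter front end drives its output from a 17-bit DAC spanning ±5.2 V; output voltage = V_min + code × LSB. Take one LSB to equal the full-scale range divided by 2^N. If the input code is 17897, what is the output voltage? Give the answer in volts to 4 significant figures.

-3.780 V

Full-scale range = 5.2 V − (-5.2 V) = 10.4 V. LSB = 10.4 V / 2^17.
V_out = -5.2 + 17897 × (10.4/131072) V
      = -5.2 + 1.42005 = -3.77995 V.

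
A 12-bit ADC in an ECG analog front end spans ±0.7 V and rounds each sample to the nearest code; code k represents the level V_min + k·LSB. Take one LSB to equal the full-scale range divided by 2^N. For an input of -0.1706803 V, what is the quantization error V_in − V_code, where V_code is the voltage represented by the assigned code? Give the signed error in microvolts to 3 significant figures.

−124 µV

The full-scale span is 0.7 − (-0.7) = 1.4 V. LSB = 1.4 V / 2^12 ≈ 341.8 µV.
(V_in − V_min)/LSB = (-0.1706803 − (-0.7)) × 4096/1.4 = 1548.6382 → nearest code k = 1549.
V_code = V_min + k × range/2^12 = -0.7 + 1549 × 1.4/4096 = -0.1705566406 V.
e = -0.1706803 − (-0.1705566406) = −124 µV.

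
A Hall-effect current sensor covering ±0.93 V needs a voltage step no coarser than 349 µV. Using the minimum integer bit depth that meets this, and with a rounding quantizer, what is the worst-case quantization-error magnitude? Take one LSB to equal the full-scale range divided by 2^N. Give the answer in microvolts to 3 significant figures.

114 µV

Span: 0.93 V − (-0.93 V) = 1.86 V.
Required number of levels: 1.86/349 µV = 5329.5; smallest N with 2^N ≥ that is 13.
LSB = 1.86 V / 2^13 = 227.05 µV.
Half an LSB is 114 µV.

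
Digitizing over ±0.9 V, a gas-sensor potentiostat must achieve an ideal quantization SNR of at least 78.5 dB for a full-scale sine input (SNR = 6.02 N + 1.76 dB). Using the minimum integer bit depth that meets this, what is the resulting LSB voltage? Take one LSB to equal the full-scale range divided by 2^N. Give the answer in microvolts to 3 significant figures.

220 µV

Span: 0.9 V − (-0.9 V) = 1.8 V.
Solving 6.02 N ≥ 78.5 − 1.76: N ≥ 12.748. Round up → N = 13.
One LSB is 1.8 V / 8192 = 220 µV.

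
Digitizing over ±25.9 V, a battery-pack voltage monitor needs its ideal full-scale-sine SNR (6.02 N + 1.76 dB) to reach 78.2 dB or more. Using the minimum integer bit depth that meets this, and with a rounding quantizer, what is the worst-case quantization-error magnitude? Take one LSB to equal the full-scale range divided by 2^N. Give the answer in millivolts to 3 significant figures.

Span: 25.9 V − (-25.9 V) = 51.8 V.
6.02 N + 1.76 ≥ 78.2 gives N ≥ 12.698, so the minimum integer is 13.
One LSB is 51.8 V / 8192 = 6.3232 mV.
|e|_max = LSB/2 = 3.16 mV.

3.16 mV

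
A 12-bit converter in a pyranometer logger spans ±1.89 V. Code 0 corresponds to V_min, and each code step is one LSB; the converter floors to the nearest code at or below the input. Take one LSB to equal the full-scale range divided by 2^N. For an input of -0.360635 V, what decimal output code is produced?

1657

Full-scale range = 1.89 V − (-1.89 V) = 3.78 V. LSB = 3.78 V / 2^12 ≈ 0.9229 mV.
V_in − V_min = -0.360635 − (-1.89) = 1.529365 V.
Divide by LSB: 1.529365 × 4096/3.78 = 1657.2167.
Truncating gives code 1657.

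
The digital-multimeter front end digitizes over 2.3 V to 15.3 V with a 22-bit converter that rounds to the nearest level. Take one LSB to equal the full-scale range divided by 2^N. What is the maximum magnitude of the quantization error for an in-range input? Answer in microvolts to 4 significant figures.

Span: 15.3 V − (2.3 V) = 13 V.
LSB = 13 V / 2^22 = 3.09944 µV.
A rounding quantizer has |error| ≤ LSB/2 = 1.550 µV.

1.550 µV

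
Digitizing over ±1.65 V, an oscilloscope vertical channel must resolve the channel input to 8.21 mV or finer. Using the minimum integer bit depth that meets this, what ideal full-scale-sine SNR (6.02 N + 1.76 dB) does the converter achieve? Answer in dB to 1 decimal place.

55.9 dB

The full-scale span is 1.65 − (-1.65) = 3.3 V.
3.3 V / 8.21 mV = 401.9. Since 2^8 = 256 and 2^9 = 512, N = 9.
SNR = 6.02 × 9 + 1.76 = 55.94 dB.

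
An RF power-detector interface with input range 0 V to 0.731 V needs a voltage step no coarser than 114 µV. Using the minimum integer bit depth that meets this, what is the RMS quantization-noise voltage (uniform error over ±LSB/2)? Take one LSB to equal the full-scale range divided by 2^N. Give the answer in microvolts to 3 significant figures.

V_FS = 0.731 V.
Required number of levels: 0.731/114 µV = 6412.3; smallest N with 2^N ≥ that is 13.
LSB = 0.731 V ÷ 2^13 = 0.731/8192 V = 89.233 µV.
V_rms = LSB/√12 = 25.8 µV.

25.8 µV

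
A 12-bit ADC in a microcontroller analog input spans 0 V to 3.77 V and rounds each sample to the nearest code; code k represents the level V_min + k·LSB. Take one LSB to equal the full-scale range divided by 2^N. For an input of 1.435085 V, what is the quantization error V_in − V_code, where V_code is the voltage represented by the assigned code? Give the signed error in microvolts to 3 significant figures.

+166 µV

V_FS = 3.77 V. LSB = 3.77 V / 2^12 ≈ 0.9204 mV.
(V_in − V_min)/LSB = (1.435085 − (0)) × 4096/3.77 = 1559.1799 → nearest code k = 1559.
V_code = V_min + k × range/2^12 = 0 + 1559 × 3.77/4096 = 1.434919434 V.
e = 1.435085 − (1.434919434) = +166 µV.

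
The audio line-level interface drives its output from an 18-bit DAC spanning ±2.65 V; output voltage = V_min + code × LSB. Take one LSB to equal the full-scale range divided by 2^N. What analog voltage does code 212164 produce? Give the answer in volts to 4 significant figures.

1.640 V

The full-scale span is 2.65 − (-2.65) = 5.3 V. LSB = 5.3 V / 2^18.
Output = V_min + (212164/262144) × range = -2.65 + 0.809341 × 5.3 V
      = -2.65 V + 4.28951 V = 1.63951 V.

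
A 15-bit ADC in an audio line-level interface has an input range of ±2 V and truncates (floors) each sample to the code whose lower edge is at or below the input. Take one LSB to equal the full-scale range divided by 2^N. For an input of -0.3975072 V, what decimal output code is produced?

13127

Span: 2 V − (-2 V) = 4 V. LSB = 4 V / 2^15 ≈ 122.1 µV.
(V_in − V_min) × 2^15/range = (-0.3975072 − (-2)) × 32768/4 = 13127.621.
Floor → code = 13127.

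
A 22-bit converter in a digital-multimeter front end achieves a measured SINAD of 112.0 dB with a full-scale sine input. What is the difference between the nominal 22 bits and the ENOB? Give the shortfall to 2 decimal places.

3.69 bits

ENOB = (SINAD − 1.76)/6.02 = (112.0 − 1.76)/6.02 = 18.3123 bits.
22 − 18.3123 = 3.69 bits below nominal.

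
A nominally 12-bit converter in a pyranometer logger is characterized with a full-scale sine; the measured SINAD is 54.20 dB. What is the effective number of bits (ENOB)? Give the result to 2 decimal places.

ENOB = (54.20 − 1.76)/6.02 = 8.7110 bits.

8.71 bits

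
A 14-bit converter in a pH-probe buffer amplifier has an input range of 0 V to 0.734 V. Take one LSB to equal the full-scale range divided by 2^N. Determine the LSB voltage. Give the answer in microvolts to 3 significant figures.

44.8 µV

V_FS = 0.734 V.
Number of codes = 2^14 = 16384.
LSB = 0.734 V / 2^14 = 44.8 µV.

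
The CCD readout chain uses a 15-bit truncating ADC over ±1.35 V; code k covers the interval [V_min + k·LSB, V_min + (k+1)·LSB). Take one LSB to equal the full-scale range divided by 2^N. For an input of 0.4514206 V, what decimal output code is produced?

Span: 1.35 V − (-1.35 V) = 2.7 V. LSB = 2.7 V / 2^15 ≈ 82.40 µV.
(V_in − V_min) × 2^15/range = (0.4514206 − (-1.35)) × 32768/2.7 = 21862.574.
Floor → code = 21862.

21862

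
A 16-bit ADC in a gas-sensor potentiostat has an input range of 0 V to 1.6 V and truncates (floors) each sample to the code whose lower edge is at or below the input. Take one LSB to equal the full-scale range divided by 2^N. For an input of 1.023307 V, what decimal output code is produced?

Range is 1.6 V. LSB = 1.6 V / 2^16 ≈ 24.41 µV.
(V_in − V_min) × 2^16/range = (1.023307 − (0)) × 65536/1.6 = 41914.655.
Floor → code = 41914.

41914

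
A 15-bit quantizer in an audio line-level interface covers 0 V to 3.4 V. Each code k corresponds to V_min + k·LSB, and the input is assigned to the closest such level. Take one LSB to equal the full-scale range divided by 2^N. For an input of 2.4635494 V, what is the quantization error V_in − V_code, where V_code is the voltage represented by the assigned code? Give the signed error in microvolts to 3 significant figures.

−18.7 µV

Span = 3.4 V. LSB = 3.4 V / 2^15 ≈ 103.8 µV.
(2.4635494 − (0)) / LSB = 2.4635494 × 32768/3.4 = 23742.8196. Nearest integer: k = 23743.
V_code = V_min + k × range/2^15 = 0 + 23743 × 3.4/32768 = 2.4635681152 V.
Error = V_in − V_code = 2.4635494 − (2.4635681152) = −18.7 µV.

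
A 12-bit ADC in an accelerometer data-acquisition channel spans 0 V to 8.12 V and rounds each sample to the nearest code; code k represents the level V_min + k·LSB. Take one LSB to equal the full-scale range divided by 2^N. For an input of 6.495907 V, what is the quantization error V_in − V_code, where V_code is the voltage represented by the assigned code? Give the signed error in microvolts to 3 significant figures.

−489 µV

Range is 8.12 V. LSB = 8.12 V / 2^12 ≈ 1.982 mV.
Position in LSBs: (6.495907 − (0)) × 4096/8.12 = 3276.7531; rounding gives k = 3277.
V_code = 0 + (3277/4096) × 8.12 = 6.496396484 V.
V_in − V_code = 6.495907 − (6.496396484) = −489 µV.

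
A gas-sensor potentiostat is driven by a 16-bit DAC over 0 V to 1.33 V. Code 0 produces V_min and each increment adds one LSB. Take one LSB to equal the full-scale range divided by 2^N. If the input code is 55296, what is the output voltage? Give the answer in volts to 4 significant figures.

Full-scale range = 1.33 V. LSB = 1.33 V / 2^16.
V_out = 0 + 55296 × (1.33/65536) V
      = 0 + 1.12219 = 1.12219 V.

1.122 V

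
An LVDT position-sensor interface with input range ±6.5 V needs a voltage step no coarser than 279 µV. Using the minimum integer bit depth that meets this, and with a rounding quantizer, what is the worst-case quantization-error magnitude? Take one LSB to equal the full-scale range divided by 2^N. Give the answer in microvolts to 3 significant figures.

Range = 6.5 − (-6.5) = 13 V.
Required number of levels: 13/279 µV = 46595; smallest N with 2^N ≥ that is 16.
Step size = 13/65536 V = 198.36 µV.
Max error for round-to-nearest is LSB/2 = 99.2 µV.

99.2 µV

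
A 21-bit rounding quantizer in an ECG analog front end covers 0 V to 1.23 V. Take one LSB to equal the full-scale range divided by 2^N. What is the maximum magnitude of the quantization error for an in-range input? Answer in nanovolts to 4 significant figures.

293.3 nV

Full-scale range = 1.23 V.
LSB = 1.23 V ÷ 2^21 = 1.23/2097152 V = 0.586510 µV.
Worst-case error for round-to-nearest is half an LSB: 293.3 nV.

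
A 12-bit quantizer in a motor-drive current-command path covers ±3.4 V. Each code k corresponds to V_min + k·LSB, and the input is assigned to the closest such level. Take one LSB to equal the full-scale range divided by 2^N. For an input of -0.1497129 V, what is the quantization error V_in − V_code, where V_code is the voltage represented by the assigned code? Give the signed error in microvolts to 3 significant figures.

−299 µV

Span: 3.4 V − (-3.4 V) = 6.8 V. LSB = 6.8 V / 2^12 ≈ 1.660 mV.
(V_in − V_min)/LSB = (-0.1497129 − (-3.4)) × 4096/6.8 = 1957.8200 → nearest code k = 1958.
V_code = V_min + k × range/2^12 = -3.4 + 1958 × 6.8/4096 = -0.1494140625 V.
e = -0.1497129 − (-0.1494140625) = −299 µV.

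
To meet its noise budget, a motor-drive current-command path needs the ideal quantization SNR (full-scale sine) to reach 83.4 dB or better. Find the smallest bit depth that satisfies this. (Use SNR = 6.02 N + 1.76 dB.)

Solving 6.02 N ≥ 83.4 − 1.76: N ≥ 13.561. Round up → N = 14.

14 bits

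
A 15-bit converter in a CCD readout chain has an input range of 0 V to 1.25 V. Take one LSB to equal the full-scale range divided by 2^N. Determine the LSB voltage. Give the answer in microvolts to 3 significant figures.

Span = 1.25 V.
There are 2^15 = 32768 steps.
Step size = 1.25/32768 V = 38.1 µV.

38.1 µV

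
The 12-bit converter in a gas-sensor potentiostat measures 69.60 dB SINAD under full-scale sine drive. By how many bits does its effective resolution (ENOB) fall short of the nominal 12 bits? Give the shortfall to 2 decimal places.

0.73 bits

Effective bits = (69.60 − 1.76)/6.02 = 11.2691.
12 − 11.2691 = 0.73 bits below nominal.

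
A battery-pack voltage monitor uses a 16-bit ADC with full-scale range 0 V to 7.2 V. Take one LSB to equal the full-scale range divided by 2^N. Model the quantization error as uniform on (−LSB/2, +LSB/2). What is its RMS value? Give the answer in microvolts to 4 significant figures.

Range is 7.2 V.
One LSB is 7.2 V / 65536 = 109.863 µV.
RMS of a uniform error over width LSB is LSB/√12 = 31.71 µV.

31.71 µV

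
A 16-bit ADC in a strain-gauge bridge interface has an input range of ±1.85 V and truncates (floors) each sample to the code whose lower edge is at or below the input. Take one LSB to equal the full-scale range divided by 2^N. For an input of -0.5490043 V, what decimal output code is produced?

Span: 1.85 V − (-1.85 V) = 3.7 V. LSB = 3.7 V / 2^16 ≈ 56.46 µV.
code = ⌊(V_in − V_min)/LSB⌋ = ⌊(V_in − V_min) × 2^16 / range⌋
     = ⌊(-0.5490043 − (-1.85)) × 65536 / 3.7⌋ = ⌊1.3009957 × 65536/3.7⌋
     = ⌊23043.798⌋ = 23043.

23043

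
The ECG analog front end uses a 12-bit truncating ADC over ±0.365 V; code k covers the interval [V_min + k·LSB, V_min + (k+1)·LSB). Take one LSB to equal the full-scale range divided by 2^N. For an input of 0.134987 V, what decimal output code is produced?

2805

Full-scale range = 0.365 V − (-0.365 V) = 0.73 V. LSB = 0.73 V / 2^12 ≈ 178.2 µV.
(V_in − V_min) × 2^12/range = (0.134987 − (-0.365)) × 4096/0.73 = 2805.407.
Floor → code = 2805.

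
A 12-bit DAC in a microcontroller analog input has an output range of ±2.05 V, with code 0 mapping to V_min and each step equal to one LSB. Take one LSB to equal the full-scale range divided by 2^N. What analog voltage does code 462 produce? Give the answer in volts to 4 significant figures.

-1.588 V

The full-scale span is 2.05 − (-2.05) = 4.1 V. LSB = 4.1 V / 2^12.
V_out = -2.05 + 462 × (4.1/4096) V
      = -2.05 V + 0.462451 V = -1.58755 V.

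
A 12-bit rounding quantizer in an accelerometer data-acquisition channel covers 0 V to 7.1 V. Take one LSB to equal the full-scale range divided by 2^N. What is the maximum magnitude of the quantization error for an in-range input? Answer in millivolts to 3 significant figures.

0.867 mV

Full-scale range = 7.1 V.
LSB = 7.1 V / 2^12 = 1.7334 mV.
A rounding quantizer has |error| ≤ LSB/2 = 0.867 mV.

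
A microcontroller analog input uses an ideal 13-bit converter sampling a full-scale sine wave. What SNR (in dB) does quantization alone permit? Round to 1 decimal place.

Ideal quantization SNR: 6.02 × 13 + 1.76 dB = 80.0 dB.

80.0 dB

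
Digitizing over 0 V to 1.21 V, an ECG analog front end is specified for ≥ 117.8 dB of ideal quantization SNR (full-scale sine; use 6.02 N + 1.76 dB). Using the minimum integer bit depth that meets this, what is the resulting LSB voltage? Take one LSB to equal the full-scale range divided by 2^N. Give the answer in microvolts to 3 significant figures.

1.15 µV

Full-scale range = 1.21 V.
Solving 6.02 N ≥ 117.8 − 1.76: N ≥ 19.276. Round up → N = 20.
One LSB is 1.21 V / 1048576 = 1.15 µV.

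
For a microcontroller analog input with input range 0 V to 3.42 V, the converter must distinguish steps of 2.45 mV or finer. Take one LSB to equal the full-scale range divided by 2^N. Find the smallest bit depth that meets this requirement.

11 bits

V_FS = 3.42 V.
Required number of levels: 3.42/2.45 mV = 1395.9; smallest N with 2^N ≥ that is 11.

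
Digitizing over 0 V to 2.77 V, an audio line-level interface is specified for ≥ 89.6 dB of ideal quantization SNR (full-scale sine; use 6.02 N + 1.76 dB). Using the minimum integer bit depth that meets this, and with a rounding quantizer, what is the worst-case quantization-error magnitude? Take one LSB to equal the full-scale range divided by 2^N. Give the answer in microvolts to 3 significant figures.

Span = 2.77 V.
Required N = ⌈(89.6 − 1.76)/6.02⌉ = ⌈14.591⌉ = 15.
LSB = 2.77 V / 2^15 = 84.534 µV.
Max error for round-to-nearest is LSB/2 = 42.3 µV.

42.3 µV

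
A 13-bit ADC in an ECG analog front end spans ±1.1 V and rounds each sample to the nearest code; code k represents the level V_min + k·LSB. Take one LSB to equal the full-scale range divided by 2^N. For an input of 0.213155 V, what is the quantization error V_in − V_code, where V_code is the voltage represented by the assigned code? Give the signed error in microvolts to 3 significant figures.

The full-scale span is 1.1 − (-1.1) = 2.2 V. LSB = 2.2 V / 2^13 ≈ 268.6 µV.
(0.213155 − (-1.1)) / LSB = 1.313155 × 8192/2.2 = 4889.7117. Nearest integer: k = 4890.
V_code = V_min + k × range/2^13 = -1.1 + 4890 × 2.2/8192 = 0.2132324219 V.
V_in − V_code = 0.213155 − (0.2132324219) = −77.4 µV.

−77.4 µV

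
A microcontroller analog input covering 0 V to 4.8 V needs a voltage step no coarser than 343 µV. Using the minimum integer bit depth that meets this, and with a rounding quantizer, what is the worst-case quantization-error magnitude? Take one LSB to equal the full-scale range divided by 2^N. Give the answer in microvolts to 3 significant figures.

Range is 4.8 V.
Required number of levels: 4.8/343 µV = 13994; smallest N with 2^N ≥ that is 14.
LSB = 4.8 V / 2^14 = 292.97 µV.
Half an LSB is 146 µV.

146 µV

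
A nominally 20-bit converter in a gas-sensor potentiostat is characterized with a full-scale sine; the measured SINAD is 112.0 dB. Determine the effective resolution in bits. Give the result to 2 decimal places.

Inverting SNR = 6.02 N + 1.76: N_eff = (112.0 − 1.76)/6.02 = 18.3123.

18.31 bits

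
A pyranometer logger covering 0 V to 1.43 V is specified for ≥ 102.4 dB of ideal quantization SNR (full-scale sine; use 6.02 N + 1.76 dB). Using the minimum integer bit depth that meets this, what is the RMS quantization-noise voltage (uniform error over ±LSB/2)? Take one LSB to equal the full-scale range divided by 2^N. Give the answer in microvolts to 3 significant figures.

3.15 µV

V_FS = 1.43 V.
Solving 6.02 N ≥ 102.4 − 1.76: N ≥ 16.718. Round up → N = 17.
One LSB is 1.43 V / 131072 = 10.910 µV.
RMS noise = LSB/√12 = 3.15 µV.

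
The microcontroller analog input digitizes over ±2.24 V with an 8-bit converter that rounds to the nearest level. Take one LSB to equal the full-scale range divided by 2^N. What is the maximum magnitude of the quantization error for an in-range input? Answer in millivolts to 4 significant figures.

Span: 2.24 V − (-2.24 V) = 4.48 V.
Step size = 4.48/256 V = 17.5000 mV.
A rounding quantizer has |error| ≤ LSB/2 = 8.750 mV.

8.750 mV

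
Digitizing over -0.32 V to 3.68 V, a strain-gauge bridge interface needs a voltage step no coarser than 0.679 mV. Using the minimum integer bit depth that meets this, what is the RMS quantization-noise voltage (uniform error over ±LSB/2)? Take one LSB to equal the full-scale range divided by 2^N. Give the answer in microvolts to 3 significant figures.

141 µV

Full-scale range = 3.68 V − (-0.32 V) = 4 V.
Levels needed ≥ 4/0.679 mV = 5891. 2^13 = 8192 suffices, so N_min = 13.
One LSB is 4 V / 8192 = 488.28 µV.
RMS noise = LSB/√12 = 141 µV.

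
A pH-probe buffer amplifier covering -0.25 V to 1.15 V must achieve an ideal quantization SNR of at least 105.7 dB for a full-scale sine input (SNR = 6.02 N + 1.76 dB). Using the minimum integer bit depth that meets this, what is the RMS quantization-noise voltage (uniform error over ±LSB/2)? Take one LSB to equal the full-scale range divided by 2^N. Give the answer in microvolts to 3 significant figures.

1.54 µV

Full-scale range = 1.15 V − (-0.25 V) = 1.4 V.
N ≥ (105.7 − 1.76)/6.02 = 17.266 → N_min = 18.
Step size = 1.4/262144 V = 5.3406 µV.
RMS noise = LSB/√12 = 1.54 µV.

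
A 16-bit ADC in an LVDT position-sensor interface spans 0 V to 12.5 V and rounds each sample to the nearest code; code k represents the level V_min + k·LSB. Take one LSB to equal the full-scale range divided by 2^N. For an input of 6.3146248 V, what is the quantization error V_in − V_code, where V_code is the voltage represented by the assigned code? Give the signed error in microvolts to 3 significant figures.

Full-scale range = 12.5 V. LSB = 12.5 V / 2^16 ≈ 190.7 µV.
Position in LSBs: (6.3146248 − (0)) × 65536/12.5 = 33106.8201; rounding gives k = 33107.
V_code = V_min + k × range/2^16 = 0 + 33107 × 12.5/65536 = 6.3146591187 V.
e = 6.3146248 − (6.3146591187) = −34.3 µV.

−34.3 µV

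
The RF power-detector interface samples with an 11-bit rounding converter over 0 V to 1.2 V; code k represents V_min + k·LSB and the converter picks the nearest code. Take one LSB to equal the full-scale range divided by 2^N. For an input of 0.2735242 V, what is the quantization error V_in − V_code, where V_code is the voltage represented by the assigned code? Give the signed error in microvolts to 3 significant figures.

Range is 1.2 V. LSB = 1.2 V / 2^11 ≈ 0.5859 mV.
Position in LSBs: (0.2735242 − (0)) × 2048/1.2 = 466.8146; rounding gives k = 467.
Reconstructed level: 0 + 467 × 1.2/2048 V = 0.2736328125 V.
e = 0.2735242 − (0.2736328125) = −109 µV.

−109 µV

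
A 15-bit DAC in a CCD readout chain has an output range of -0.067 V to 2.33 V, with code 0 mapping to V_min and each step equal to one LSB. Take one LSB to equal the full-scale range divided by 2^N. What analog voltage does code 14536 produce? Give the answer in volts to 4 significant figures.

Full-scale range = 2.33 V − (-0.067 V) = 2.397 V. LSB = 2.397 V / 2^15.
Output = V_min + (14536/32768) × range = -0.067 + 0.443604 × 2.397 V
      = -0.067 + 1.06332 = 0.996318 V.

0.9963 V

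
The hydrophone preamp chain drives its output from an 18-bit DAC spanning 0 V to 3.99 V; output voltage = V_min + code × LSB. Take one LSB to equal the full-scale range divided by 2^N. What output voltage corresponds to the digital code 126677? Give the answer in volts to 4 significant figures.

Span = 3.99 V. LSB = 3.99 V / 2^18.
V_out = 0 + 126677 × (3.99/262144) V
      = 0 + 1.92811 = 1.92811 V.

1.928 V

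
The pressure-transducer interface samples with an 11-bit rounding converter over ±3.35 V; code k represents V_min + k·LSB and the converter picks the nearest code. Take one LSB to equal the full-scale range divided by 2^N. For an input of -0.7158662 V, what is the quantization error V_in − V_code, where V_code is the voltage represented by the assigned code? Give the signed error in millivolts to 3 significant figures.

+0.589 mV

Span: 3.35 V − (-3.35 V) = 6.7 V. LSB = 6.7 V / 2^11 ≈ 3.271 mV.
Position in LSBs: (-0.7158662 − (-3.35)) × 2048/6.7 = 805.1800; rounding gives k = 805.
Reconstructed level: -3.35 + 805 × 6.7/2048 V = -0.7164550781 V.
Error = V_in − V_code = -0.7158662 − (-0.7164550781) = +0.589 mV.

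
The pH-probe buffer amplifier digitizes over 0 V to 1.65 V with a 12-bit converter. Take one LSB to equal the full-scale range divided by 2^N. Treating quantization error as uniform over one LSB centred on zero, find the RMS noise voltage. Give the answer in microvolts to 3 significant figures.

116 µV

Full-scale range = 1.65 V.
Step size = 1.65/4096 V = 402.83 µV.
RMS of a uniform error over width LSB is LSB/√12 = 116 µV.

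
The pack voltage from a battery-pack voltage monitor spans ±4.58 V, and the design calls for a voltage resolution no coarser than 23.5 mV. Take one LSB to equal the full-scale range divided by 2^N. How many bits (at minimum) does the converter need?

The full-scale span is 4.58 − (-4.58) = 9.16 V.
Levels needed ≥ 9.16/23.5 mV = 389.8. 2^9 = 512 suffices, so N_min = 9.

9 bits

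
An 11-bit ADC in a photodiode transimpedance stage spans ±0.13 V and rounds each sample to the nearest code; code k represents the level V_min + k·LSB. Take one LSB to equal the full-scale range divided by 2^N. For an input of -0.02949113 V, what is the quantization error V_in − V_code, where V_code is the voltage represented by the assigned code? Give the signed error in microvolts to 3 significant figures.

Range = 0.13 − (-0.13) = 0.26 V. LSB = 0.26 V / 2^11 ≈ 127.0 µV.
(-0.02949113 − (-0.13)) / LSB = 0.10050887 × 2048/0.26 = 791.7006. Nearest integer: k = 792.
Reconstructed level: -0.13 + 792 × 0.26/2048 V = -0.02945312500 V.
Error = V_in − V_code = -0.02949113 − (-0.02945312500) = −38.0 µV.

−38.0 µV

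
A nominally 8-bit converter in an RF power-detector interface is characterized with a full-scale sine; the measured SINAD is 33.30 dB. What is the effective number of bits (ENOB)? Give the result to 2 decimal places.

5.24 bits

ENOB = (SINAD − 1.76) / 6.02 = (33.30 − 1.76) / 6.02 = 31.54 / 6.02 = 5.2392.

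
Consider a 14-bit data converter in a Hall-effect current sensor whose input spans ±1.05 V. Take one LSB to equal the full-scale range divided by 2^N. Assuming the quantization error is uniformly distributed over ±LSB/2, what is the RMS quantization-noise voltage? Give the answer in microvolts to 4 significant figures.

Span: 1.05 V − (-1.05 V) = 2.1 V.
One LSB is 2.1 V / 16384 = 128.174 µV.
RMS of a uniform error over width LSB is LSB/√12 = 37.00 µV.

37.00 µV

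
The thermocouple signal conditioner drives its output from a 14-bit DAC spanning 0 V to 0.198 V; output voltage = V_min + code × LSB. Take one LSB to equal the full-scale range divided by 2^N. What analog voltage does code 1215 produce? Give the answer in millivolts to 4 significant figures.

14.68 mV

Full-scale range = 0.198 V. LSB = 0.198 V / 2^14.
V_out = V_min + code × LSB = 0 V + 1215 × 0.198 V / 16384
      = 0 V + 0.0146832 V = 0.0146832 V.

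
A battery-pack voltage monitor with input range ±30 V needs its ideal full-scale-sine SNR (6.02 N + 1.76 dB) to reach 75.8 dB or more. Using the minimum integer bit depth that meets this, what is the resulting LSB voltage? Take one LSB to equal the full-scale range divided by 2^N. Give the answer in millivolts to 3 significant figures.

The full-scale span is 30 − (-30) = 60 V.
Solving 6.02 N ≥ 75.8 − 1.76: N ≥ 12.299. Round up → N = 13.
LSB = 60 V / 2^13 = 7.32 mV.

7.32 mV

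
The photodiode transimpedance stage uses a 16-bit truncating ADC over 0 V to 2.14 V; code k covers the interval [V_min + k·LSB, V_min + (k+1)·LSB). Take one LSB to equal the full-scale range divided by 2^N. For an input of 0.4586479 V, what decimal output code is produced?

V_FS = 2.14 V. LSB = 2.14 V / 2^16 ≈ 32.65 µV.
code = ⌊(V_in − V_min)/LSB⌋ = ⌊(V_in − V_min) × 2^16 / range⌋
     = ⌊(0.4586479 − (0)) × 65536 / 2.14⌋ = ⌊0.4586479 × 65536/2.14⌋
     = ⌊14045.770⌋ = 14045.

14045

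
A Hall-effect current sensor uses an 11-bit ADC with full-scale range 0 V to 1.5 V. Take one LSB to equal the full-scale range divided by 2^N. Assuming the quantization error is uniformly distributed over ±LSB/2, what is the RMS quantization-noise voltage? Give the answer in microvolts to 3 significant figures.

Span = 1.5 V.
LSB = 1.5 V ÷ 2^11 = 1.5/2048 V = 0.73242 mV.
V_rms = LSB/√12 = 0.73242 mV / √12 = 211 µV.

211 µV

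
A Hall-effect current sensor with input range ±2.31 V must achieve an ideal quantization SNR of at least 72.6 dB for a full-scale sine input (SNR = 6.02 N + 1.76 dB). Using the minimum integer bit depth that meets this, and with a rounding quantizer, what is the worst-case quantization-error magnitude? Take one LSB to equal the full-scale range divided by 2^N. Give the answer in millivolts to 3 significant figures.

Range = 2.31 − (-2.31) = 4.62 V.
6.02 N + 1.76 ≥ 72.6 gives N ≥ 11.767, so the minimum integer is 12.
LSB = 4.62 V ÷ 2^12 = 4.62/4096 V = 1.1279 mV.
Half an LSB is 0.564 mV.

0.564 mV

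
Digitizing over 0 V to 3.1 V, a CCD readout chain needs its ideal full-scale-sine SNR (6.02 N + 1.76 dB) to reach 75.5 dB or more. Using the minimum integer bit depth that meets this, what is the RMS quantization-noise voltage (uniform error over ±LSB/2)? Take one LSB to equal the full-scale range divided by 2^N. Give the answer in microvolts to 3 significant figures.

109 µV

Span = 3.1 V.
Solving 6.02 N ≥ 75.5 − 1.76: N ≥ 12.249. Round up → N = 13.
Step size = 3.1/8192 V = 378.42 µV.
V_rms = LSB/√12 = 109 µV.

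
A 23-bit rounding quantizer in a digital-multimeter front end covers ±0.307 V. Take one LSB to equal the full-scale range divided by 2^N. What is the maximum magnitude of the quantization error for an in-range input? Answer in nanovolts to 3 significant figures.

36.6 nV

Span: 0.307 V − (-0.307 V) = 0.614 V.
One LSB is 0.614 V / 8388608 = 73.195 nV.
Worst-case error for round-to-nearest is half an LSB: 36.6 nV.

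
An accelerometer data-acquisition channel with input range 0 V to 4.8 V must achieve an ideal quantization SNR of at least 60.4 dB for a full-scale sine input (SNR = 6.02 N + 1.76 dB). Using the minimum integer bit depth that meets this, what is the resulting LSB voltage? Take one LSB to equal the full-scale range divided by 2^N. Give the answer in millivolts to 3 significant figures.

4.69 mV

Span = 4.8 V.
Solving 6.02 N ≥ 60.4 − 1.76: N ≥ 9.741. Round up → N = 10.
One LSB is 4.8 V / 1024 = 4.69 mV.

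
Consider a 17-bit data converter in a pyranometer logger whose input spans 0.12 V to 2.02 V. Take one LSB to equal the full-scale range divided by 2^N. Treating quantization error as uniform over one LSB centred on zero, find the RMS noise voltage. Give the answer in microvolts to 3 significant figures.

Range = 2.02 − (0.12) = 1.9 V.
One LSB is 1.9 V / 131072 = 14.496 µV.
RMS of a uniform error over width LSB is LSB/√12 = 4.18 µV.

4.18 µV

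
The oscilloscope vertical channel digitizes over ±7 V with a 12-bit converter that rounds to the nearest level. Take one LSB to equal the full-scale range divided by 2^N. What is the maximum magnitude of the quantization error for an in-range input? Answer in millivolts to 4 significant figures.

Span: 7 V − (-7 V) = 14 V.
One LSB is 14 V / 4096 = 3.41797 mV.
Worst-case error for round-to-nearest is half an LSB: 1.709 mV.

1.709 mV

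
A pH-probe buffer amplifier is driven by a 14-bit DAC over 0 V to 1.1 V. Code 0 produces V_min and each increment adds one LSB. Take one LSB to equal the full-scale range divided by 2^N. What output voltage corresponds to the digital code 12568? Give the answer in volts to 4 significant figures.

0.8438 V

Range is 1.1 V. LSB = 1.1 V / 2^14.
V_out = 0 + 12568 × (1.1/16384) V
      = 0 + 0.843799 = 0.843799 V.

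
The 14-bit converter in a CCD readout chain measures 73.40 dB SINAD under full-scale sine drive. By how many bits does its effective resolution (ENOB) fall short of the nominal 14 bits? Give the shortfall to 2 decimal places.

Effective bits = (73.40 − 1.76)/6.02 = 11.9003.
Shortfall = 14 − 11.9003 = 2.0997 bits.

2.10 bits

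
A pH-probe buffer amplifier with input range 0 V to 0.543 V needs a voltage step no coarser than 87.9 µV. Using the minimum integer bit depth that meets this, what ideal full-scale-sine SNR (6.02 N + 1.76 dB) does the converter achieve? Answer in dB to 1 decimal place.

V_FS = 0.543 V.
Levels needed ≥ 0.543/87.9 µV = 6177. 2^13 = 8192 suffices, so N_min = 13.
SNR = 6.02 × 13 + 1.76 = 80.02 dB.

80.0 dB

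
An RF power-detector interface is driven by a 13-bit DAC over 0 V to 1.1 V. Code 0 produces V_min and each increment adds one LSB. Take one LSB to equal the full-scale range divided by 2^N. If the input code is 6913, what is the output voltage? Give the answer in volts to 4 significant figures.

Range is 1.1 V. LSB = 1.1 V / 2^13.
V_out = 0 + 6913 × (1.1/8192) V
      = 0 V + 0.928259 V = 0.928259 V.

0.9283 V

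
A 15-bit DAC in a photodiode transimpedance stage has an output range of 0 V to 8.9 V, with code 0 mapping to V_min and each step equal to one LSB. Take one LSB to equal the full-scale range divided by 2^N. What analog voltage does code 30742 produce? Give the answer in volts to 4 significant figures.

8.350 V

Range is 8.9 V. LSB = 8.9 V / 2^15.
V_out = 0 + 30742 × (8.9/32768) V
      = 0 V + 8.34973 V = 8.34973 V.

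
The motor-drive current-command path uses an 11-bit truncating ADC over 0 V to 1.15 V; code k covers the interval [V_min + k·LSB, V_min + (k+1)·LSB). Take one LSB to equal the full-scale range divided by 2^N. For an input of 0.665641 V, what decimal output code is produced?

Range is 1.15 V. LSB = 1.15 V / 2^11 ≈ 0.5615 mV.
(V_in − V_min) × 2^11/range = (0.665641 − (0)) × 2048/1.15 = 1185.420.
Floor → code = 1185.

1185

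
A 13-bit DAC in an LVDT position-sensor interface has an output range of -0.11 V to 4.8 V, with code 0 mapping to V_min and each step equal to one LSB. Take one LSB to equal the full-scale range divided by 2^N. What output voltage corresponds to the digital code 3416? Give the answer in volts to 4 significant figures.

1.937 V

Span: 4.8 V − (-0.11 V) = 4.91 V. LSB = 4.91 V / 2^13.
V_out = V_min + code × LSB = -0.11 V + 3416 × 4.91 V / 8192
      = -0.11 V + 2.04743 V = 1.93743 V.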